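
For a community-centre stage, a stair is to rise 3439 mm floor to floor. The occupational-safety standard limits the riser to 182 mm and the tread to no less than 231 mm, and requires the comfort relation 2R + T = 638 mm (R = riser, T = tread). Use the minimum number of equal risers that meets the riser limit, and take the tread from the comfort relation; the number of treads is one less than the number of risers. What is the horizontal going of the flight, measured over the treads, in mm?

4968 mm

3439 / 182 = 18.90, so 19 risers are needed.
R = 3439 ÷ 19 = 181 mm.
Tread T = 638 − 2 × 181 = 276 mm (≥ 231 mm).
19 risers give 18 treads; going = 18 × 276 = 4968 mm.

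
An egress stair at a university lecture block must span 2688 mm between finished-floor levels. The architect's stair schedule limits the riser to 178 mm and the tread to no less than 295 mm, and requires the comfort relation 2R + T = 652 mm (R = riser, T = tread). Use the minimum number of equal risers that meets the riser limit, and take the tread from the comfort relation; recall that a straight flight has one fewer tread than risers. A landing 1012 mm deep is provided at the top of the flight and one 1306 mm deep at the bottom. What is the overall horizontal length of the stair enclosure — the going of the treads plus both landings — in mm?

2688 / 178 = 15.10, so 16 risers are needed.
R = 2688 ÷ 16 = 168 mm.
From 2R + T = 652: T = 652 − 336 = 316 mm.
16 risers give 15 treads; going = 15 × 316 = 4740 mm.
Add landings: 4740 + 1012 + 1306 = 7058 mm.

7058 mm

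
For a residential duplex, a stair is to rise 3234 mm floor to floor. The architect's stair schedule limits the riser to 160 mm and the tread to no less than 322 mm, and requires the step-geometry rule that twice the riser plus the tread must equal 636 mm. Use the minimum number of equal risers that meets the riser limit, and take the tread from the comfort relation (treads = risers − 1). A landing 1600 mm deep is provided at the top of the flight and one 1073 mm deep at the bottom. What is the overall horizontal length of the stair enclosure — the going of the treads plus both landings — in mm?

3234 / 160 = 20.212 → round up to 21 risers.
R = 3234 ÷ 21 = 154 mm.
From 2R + T = 636: T = 636 − 308 = 328 mm.
21 risers give 20 treads; going = 20 × 328 = 6560 mm.
Add landings: 6560 + 1600 + 1073 = 9233 mm.

9233 mm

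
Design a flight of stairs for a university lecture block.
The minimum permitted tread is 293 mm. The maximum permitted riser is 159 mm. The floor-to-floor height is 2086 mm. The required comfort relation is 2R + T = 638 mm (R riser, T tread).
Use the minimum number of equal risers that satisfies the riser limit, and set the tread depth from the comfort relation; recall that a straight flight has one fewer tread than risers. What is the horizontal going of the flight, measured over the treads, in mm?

2086 / 159 = 13.119 → round up to 14 risers.
Each riser is 2086/14 = 149 mm (≤ 159 mm).
T = 638 − 2·149 = 340 mm, which satisfies the 293 mm minimum.
Treads = 14 − 1 = 13; going = 13 × 340 = 4420 mm.

4420 mm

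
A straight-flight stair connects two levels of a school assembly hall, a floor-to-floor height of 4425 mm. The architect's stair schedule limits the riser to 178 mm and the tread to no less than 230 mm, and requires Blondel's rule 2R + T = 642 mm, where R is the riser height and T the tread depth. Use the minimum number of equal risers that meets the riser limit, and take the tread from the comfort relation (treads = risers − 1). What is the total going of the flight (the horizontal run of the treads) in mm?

6912 mm

⌈4425/178⌉ = 25 risers.
R = 4425 ÷ 25 = 177 mm.
From 2R + T = 642: T = 642 − 354 = 288 mm.
Going = (25 − 1) × 288 = 6912 mm.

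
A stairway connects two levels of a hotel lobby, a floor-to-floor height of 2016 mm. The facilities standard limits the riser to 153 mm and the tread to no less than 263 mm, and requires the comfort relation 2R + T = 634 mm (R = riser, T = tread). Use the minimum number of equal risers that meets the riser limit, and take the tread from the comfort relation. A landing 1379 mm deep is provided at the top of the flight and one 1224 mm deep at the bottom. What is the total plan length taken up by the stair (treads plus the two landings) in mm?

2016 / 153 = 13.176 → round up to 14 risers.
Each riser is 2016/14 = 144 mm (≤ 153 mm).
From 2R + T = 634: T = 634 − 288 = 346 mm.
Going = (14 − 1) × 346 = 4498 mm.
Add landings: 4498 + 1379 + 1224 = 7101 mm.

7101 mm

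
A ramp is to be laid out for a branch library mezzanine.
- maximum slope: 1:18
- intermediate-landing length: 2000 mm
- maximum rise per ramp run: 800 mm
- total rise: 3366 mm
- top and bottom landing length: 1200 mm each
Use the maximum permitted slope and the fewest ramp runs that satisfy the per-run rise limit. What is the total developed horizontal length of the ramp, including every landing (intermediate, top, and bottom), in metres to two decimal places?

70.99 m

3366 / 800 = 4.207 → round up to 5 ramp runs. That means 4 intermediate landings.
Horizontal run for 3366 mm of rise at 1:18 is 3366 × 18 = 60588 mm.
4 intermediate landings contribute 4 × 2000 = 8000 mm.
Top and bottom landings: 2 × 1200 = 2400 mm.
Total = 60588 + 8000 + 2400 = 70988 mm.
= 70.99 m.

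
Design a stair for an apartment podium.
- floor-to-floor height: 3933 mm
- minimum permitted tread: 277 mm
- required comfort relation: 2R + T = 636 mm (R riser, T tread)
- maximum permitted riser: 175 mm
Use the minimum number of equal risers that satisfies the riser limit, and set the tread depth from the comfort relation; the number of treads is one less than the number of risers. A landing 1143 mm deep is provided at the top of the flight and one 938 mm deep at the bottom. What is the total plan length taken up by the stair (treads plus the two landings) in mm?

8549 mm

⌈3933/175⌉ = 23 risers.
R = 3933 ÷ 23 = 171 mm.
From 2R + T = 636: T = 636 − 342 = 294 mm.
Going = (23 − 1) × 294 = 6468 mm.
Add landings: 6468 + 1143 + 938 = 8549 mm.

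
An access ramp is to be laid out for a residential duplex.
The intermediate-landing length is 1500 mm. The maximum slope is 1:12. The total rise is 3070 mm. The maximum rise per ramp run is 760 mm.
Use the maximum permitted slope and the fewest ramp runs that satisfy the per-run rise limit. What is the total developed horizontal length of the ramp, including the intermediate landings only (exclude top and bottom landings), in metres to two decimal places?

42.84 m

3070 / 760 = 4.04, so 5 ramp runs are needed. That means 4 intermediate landings.
Horizontal run for 3070 mm of rise at 1:12 is 3070 × 12 = 36840 mm.
Intermediate landings: 4 × 1500 = 6000 mm.
Total developed length = 36840 + 6000 = 42840 mm.
= 42.84 m.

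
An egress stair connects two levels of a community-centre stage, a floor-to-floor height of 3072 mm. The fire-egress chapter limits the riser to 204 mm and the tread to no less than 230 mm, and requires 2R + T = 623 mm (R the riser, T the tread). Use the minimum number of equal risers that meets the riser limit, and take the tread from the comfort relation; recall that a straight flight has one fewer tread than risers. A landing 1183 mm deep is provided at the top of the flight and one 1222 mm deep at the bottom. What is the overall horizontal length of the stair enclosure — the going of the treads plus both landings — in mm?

5990 mm

3072 / 204 = 15.059 → round up to 16 risers.
Each riser is 3072/16 = 192 mm (≤ 204 mm).
From 2R + T = 623: T = 623 − 384 = 239 mm.
Treads = 16 − 1 = 15; going = 15 × 239 = 3585 mm.
Add landings: 3585 + 1183 + 1222 = 5990 mm.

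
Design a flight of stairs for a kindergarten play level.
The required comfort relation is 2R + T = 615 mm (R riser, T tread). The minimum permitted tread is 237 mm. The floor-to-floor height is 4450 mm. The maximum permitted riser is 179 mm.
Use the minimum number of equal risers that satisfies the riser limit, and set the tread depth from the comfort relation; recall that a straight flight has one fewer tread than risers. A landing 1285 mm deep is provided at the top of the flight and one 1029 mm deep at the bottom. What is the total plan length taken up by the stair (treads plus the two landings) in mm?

8530 mm

4450 / 179 = 24.86, so 25 risers are needed.
R = 4450 ÷ 25 = 178 mm.
T = 615 − 2·178 = 259 mm, which satisfies the 237 mm minimum.
Treads = 25 − 1 = 24; going = 24 × 259 = 6216 mm.
Add landings: 6216 + 1285 + 1029 = 8530 mm.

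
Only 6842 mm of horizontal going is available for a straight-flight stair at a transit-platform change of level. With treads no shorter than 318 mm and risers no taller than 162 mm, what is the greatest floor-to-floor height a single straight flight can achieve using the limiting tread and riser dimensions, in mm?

3564 mm

Treads that fit: ⌊6842 / 318⌋ = 21.
Risers = treads + 1 = 22.
Maximum height = 22 × 162 = 3564 mm.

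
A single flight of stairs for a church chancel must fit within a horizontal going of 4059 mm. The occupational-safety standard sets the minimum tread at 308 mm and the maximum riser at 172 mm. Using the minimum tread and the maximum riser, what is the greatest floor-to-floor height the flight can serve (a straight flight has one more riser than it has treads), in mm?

2408 mm

4059 / 308 = 13.18, so 13 treads fit.
Risers = treads + 1 = 14.
Maximum height = 14 × 172 = 2408 mm.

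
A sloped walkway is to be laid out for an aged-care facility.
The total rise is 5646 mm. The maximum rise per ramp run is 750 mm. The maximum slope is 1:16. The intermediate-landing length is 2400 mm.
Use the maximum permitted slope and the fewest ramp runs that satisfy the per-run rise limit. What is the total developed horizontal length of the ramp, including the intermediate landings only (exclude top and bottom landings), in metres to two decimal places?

5646 / 750 = 7.53, so 8 ramp runs are needed. That means 7 intermediate landings.
Horizontal run for 5646 mm of rise at 1:16 is 5646 × 16 = 90336 mm.
Intermediate landings: 7 × 2400 = 16800 mm.
Total developed length = 90336 + 16800 = 107136 mm.
= 107.14 m.

107.14 m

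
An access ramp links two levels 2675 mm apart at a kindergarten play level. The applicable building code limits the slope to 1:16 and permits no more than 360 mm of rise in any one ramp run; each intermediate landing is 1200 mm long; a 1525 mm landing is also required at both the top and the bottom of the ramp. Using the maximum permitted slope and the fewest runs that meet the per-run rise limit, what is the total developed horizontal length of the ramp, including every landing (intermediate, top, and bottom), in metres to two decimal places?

⌈2675/360⌉ = 8 ramp runs. That means 7 intermediate landings.
Ramp run (horizontal) at 1:16: 2675 × 16 = 42800 mm.
7 intermediate landings contribute 7 × 1200 = 8400 mm.
Top and bottom landings: 2 × 1525 = 3050 mm.
Total = 42800 + 8400 + 3050 = 54250 mm.
= 54.25 m.

54.25 m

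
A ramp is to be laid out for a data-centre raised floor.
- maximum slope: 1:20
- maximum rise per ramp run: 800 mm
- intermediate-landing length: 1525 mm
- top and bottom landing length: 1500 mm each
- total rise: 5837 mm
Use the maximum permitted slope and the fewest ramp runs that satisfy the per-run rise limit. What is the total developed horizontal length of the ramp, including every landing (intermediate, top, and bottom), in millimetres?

5837 / 800 = 7.296 → round up to 8 ramp runs. That means 7 intermediate landings.
Horizontal run for 5837 mm of rise at 1:20 is 5837 × 20 = 116740 mm.
Intermediate landings: 7 × 1525 = 10675 mm.
Top and bottom landings: 2 × 1500 = 3000 mm.
Total = 116740 + 10675 + 3000 = 130415 mm.

130415 mm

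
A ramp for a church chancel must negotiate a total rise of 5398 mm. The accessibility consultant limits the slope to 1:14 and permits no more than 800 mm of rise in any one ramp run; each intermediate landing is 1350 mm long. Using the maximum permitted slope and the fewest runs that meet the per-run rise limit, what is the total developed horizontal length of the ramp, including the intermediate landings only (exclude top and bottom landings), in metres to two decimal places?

5398 / 800 = 6.75, so 7 ramp runs are needed. That means 6 intermediate landings.
Ramp run (horizontal) at 1:14: 5398 × 14 = 75572 mm.
6 intermediate landings contribute 6 × 1350 = 8100 mm.
Total developed length = 75572 + 8100 = 83672 mm.
= 83.67 m.

83.67 m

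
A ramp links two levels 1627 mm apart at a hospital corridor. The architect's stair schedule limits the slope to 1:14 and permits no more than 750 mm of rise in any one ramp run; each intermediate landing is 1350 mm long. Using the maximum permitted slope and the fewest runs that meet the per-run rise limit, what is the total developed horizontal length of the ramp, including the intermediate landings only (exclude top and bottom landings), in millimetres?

25478 mm

At most 750 each: 1627/750 = 2.17, giving 3 ramp runs. That means 2 intermediate landings.
Ramp run (horizontal) at 1:14: 1627 × 14 = 22778 mm.
2 intermediate landings contribute 2 × 1350 = 2700 mm.
Total developed length = 22778 + 2700 = 25478 mm.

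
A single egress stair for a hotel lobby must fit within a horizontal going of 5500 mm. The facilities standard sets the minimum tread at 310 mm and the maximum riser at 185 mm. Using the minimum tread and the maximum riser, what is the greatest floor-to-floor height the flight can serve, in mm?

3330 mm

5500 / 310 = 17.74, so 17 treads fit.
Risers = treads + 1 = 18.
Maximum height = 18 × 185 = 3330 mm.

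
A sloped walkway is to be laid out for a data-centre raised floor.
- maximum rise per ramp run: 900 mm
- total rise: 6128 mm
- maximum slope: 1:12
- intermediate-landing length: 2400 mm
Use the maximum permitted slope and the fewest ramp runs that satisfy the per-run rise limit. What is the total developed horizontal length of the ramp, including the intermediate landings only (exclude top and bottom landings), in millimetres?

6128 / 900 = 6.81, so 7 ramp runs are needed. That means 6 intermediate landings.
Horizontal run for 6128 mm of rise at 1:12 is 6128 × 12 = 73536 mm.
Intermediate landings: 6 × 2400 = 14400 mm.
Developed length = 73536 + 14400 = 87936 mm.

87936 mm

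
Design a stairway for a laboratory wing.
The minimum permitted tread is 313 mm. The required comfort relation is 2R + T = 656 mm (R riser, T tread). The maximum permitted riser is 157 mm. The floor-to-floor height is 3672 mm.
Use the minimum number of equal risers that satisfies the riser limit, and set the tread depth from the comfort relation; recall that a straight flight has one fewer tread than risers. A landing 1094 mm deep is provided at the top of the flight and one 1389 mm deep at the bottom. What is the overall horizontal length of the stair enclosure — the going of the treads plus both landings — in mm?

10533 mm

At most 157 each: 3672/157 = 23.39, giving 24 risers.
R = 3672 ÷ 24 = 153 mm.
T = 656 − 2·153 = 350 mm, which satisfies the 313 mm minimum.
Treads = 24 − 1 = 23; going = 23 × 350 = 8050 mm.
Add landings: 8050 + 1094 + 1389 = 10533 mm.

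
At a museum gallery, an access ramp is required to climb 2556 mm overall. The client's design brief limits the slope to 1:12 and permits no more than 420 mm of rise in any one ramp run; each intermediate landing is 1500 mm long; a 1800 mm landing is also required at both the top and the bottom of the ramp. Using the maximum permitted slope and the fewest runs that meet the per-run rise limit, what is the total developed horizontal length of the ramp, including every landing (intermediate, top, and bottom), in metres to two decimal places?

At most 420 each: 2556/420 = 6.09, giving 7 ramp runs. That means 6 intermediate landings.
Horizontal run for 2556 mm of rise at 1:12 is 2556 × 12 = 30672 mm.
Intermediate landings: 6 × 1500 = 9000 mm.
Top and bottom landings: 2 × 1800 = 3600 mm.
Total = 30672 + 9000 + 3600 = 43272 mm.
= 43.27 m.

43.27 m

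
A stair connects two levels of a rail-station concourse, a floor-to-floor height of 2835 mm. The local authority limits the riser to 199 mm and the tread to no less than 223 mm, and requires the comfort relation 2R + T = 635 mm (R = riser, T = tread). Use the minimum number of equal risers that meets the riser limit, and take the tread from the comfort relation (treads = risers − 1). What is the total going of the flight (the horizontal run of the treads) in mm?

3598 mm

2835 / 199 = 14.246 → round up to 15 risers.
R = 2835 ÷ 15 = 189 mm.
Tread T = 635 − 2 × 189 = 257 mm (≥ 223 mm).
Going = (15 − 1) × 257 = 3598 mm.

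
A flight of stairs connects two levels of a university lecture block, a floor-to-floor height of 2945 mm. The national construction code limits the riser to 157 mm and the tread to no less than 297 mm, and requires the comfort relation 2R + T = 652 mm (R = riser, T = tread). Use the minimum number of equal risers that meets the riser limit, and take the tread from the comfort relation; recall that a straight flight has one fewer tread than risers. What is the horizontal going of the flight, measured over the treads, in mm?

6156 mm

2945 / 157 = 18.76, so 19 risers are needed.
R = 2945 ÷ 19 = 155 mm.
From 2R + T = 652: T = 652 − 310 = 342 mm.
19 risers give 18 treads; going = 18 × 342 = 6156 mm.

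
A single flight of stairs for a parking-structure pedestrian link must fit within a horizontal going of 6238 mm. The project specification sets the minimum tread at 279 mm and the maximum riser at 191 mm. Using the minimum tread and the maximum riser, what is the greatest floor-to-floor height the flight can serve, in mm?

6238 / 279 = 22.36, so 22 treads fit.
Risers = treads + 1 = 23.
Maximum height = 23 × 191 = 4393 mm.

4393 mm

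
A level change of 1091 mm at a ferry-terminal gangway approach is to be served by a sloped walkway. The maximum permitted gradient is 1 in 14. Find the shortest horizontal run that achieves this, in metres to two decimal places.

At 1:14 the run is 14 × 1091 = 15274 mm.
15274 mm = 15.27 m.

15.27 m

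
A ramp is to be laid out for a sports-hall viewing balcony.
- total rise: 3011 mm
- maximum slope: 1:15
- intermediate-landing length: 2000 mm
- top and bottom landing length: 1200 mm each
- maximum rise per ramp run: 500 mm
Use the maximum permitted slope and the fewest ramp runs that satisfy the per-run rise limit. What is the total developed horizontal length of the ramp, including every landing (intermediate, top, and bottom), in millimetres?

3011 / 500 = 6.02, so 7 ramp runs are needed. That means 6 intermediate landings.
Ramp run (horizontal) at 1:15: 3011 × 15 = 45165 mm.
6 intermediate landings contribute 6 × 2000 = 12000 mm.
Top and bottom landings: 2 × 1200 = 2400 mm.
Total = 45165 + 12000 + 2400 = 59565 mm.

59565 mm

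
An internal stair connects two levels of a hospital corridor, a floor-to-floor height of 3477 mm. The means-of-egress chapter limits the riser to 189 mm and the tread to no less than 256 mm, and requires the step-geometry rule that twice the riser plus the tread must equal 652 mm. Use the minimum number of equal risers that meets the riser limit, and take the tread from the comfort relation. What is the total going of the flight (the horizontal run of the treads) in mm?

3477 / 189 = 18.40, so 19 risers are needed.
Each riser is 3477/19 = 183 mm (≤ 189 mm).
T = 652 − 2·183 = 286 mm, which satisfies the 256 mm minimum.
Treads = 19 − 1 = 18; going = 18 × 286 = 5148 mm.

5148 mm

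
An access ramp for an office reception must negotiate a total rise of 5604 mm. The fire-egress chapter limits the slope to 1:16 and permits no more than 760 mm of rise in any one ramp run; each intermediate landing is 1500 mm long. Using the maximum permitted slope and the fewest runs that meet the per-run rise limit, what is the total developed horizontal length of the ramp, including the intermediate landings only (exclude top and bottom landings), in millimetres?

100164 mm

⌈5604/760⌉ = 8 ramp runs. That means 7 intermediate landings.
Horizontal run for 5604 mm of rise at 1:16 is 5604 × 16 = 89664 mm.
Intermediate landings: 7 × 1500 = 10500 mm.
Total developed length = 89664 + 10500 = 100164 mm.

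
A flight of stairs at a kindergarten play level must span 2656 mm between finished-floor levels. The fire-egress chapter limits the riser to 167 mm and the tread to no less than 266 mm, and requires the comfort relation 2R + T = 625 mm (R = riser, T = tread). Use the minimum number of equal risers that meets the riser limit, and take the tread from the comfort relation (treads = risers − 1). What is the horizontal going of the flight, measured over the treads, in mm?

4395 mm

⌈2656/167⌉ = 16 risers.
Each riser is 2656/16 = 166 mm (≤ 167 mm).
From 2R + T = 625: T = 625 − 332 = 293 mm.
Going = (16 − 1) × 293 = 4395 mm.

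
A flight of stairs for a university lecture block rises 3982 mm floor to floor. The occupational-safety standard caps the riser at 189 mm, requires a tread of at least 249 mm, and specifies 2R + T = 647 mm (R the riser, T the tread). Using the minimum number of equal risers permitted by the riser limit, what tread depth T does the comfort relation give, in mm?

3982 / 189 = 21.069 → round up to 22 risers.
R = 3982 ÷ 22 = 181 mm.
From 2R + T = 647: T = 647 − 362 = 285 mm.

285 mm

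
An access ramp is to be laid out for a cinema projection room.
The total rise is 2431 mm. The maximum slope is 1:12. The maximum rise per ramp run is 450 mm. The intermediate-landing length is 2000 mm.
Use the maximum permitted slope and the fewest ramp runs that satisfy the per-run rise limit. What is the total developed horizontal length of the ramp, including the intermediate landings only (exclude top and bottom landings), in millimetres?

39172 mm

2431 / 450 = 5.402 → round up to 6 ramp runs. That means 5 intermediate landings.
Horizontal run for 2431 mm of rise at 1:12 is 2431 × 12 = 29172 mm.
Intermediate landings: 5 × 2000 = 10000 mm.
Total developed length = 29172 + 10000 = 39172 mm.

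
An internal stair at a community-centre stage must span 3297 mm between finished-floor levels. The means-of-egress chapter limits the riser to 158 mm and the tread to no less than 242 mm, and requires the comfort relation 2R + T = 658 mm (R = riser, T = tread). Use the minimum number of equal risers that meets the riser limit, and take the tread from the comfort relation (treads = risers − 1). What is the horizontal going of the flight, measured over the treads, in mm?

At most 158 each: 3297/158 = 20.87, giving 21 risers.
Each riser is 3297/21 = 157 mm (≤ 158 mm).
Tread T = 658 − 2 × 157 = 344 mm (≥ 242 mm).
21 risers give 20 treads; going = 20 × 344 = 6880 mm.

6880 mm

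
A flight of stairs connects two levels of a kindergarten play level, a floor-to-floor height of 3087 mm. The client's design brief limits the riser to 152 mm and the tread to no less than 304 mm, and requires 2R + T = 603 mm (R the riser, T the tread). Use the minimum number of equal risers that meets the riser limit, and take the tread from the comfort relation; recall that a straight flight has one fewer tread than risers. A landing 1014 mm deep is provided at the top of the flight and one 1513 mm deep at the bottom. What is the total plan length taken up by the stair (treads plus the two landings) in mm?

8707 mm

⌈3087/152⌉ = 21 risers.
R = 3087 ÷ 21 = 147 mm.
Tread T = 603 − 2 × 147 = 309 mm (≥ 304 mm).
21 risers give 20 treads; going = 20 × 309 = 6180 mm.
Add landings: 6180 + 1014 + 1513 = 8707 mm.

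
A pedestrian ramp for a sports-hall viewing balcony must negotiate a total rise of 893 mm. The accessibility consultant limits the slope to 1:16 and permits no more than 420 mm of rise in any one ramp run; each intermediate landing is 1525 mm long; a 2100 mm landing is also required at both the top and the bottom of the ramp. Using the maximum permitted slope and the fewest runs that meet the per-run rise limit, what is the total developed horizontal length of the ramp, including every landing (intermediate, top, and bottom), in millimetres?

893 / 420 = 2.126 → round up to 3 ramp runs. That means 2 intermediate landings.
Ramp run (horizontal) at 1:16: 893 × 16 = 14288 mm.
Intermediate landings: 2 × 1525 = 3050 mm.
Top and bottom landings: 2 × 2100 = 4200 mm.
Total = 14288 + 3050 + 4200 = 21538 mm.

21538 mm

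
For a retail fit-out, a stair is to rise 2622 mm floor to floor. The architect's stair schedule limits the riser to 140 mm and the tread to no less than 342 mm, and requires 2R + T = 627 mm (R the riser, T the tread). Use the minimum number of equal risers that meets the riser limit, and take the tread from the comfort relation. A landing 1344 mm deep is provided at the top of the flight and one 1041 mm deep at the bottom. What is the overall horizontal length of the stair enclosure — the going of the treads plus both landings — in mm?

8703 mm

⌈2622/140⌉ = 19 risers.
Riser R = 2622 / 19 = 138 mm, within the 140 mm limit.
Tread T = 627 − 2 × 138 = 351 mm (≥ 342 mm).
19 risers give 18 treads; going = 18 × 351 = 6318 mm.
Add landings: 6318 + 1344 + 1041 = 8703 mm.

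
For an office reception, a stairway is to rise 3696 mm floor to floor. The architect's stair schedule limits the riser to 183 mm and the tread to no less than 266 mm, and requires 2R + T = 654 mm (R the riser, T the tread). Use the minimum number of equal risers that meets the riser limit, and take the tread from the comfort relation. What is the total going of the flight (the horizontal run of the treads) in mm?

6040 mm

3696 / 183 = 20.197 → round up to 21 risers.
Each riser is 3696/21 = 176 mm (≤ 183 mm).
Tread T = 654 − 2 × 176 = 302 mm (≥ 266 mm).
Treads = 21 − 1 = 20; going = 20 × 302 = 6040 mm.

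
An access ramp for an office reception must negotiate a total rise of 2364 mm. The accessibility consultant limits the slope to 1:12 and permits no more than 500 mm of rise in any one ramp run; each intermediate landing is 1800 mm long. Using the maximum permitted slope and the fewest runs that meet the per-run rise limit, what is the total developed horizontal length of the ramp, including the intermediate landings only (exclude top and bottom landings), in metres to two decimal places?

⌈2364/500⌉ = 5 ramp runs. That means 4 intermediate landings.
Ramp run (horizontal) at 1:12: 2364 × 12 = 28368 mm.
4 intermediate landings contribute 4 × 1800 = 7200 mm.
Developed length = 28368 + 7200 = 35568 mm.
= 35.57 m.

35.57 m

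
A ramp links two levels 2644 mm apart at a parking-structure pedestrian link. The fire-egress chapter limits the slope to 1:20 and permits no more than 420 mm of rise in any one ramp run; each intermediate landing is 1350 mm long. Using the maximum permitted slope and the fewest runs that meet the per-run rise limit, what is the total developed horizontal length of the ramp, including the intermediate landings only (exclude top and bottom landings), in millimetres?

60980 mm

2644 / 420 = 6.295 → round up to 7 ramp runs. That means 6 intermediate landings.
Ramp run (horizontal) at 1:20: 2644 × 20 = 52880 mm.
Intermediate landings: 6 × 1350 = 8100 mm.
Developed length = 52880 + 8100 = 60980 mm.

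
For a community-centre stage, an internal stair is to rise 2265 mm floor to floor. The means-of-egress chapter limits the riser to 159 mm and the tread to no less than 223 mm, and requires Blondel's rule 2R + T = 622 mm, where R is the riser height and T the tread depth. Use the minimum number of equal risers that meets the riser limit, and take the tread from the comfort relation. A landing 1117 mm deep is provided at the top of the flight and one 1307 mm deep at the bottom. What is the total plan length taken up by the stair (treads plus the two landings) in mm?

At most 159 each: 2265/159 = 14.25, giving 15 risers.
Each riser is 2265/15 = 151 mm (≤ 159 mm).
Tread T = 622 − 2 × 151 = 320 mm (≥ 223 mm).
Treads = 15 − 1 = 14; going = 14 × 320 = 4480 mm.
Add landings: 4480 + 1117 + 1307 = 6904 mm.

6904 mm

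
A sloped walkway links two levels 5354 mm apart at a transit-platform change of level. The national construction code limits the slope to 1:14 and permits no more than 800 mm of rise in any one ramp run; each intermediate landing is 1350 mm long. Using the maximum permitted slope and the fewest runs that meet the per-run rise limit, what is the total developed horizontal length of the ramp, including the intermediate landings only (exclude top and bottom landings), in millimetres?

83056 mm

⌈5354/800⌉ = 7 ramp runs. That means 6 intermediate landings.
Horizontal run for 5354 mm of rise at 1:14 is 5354 × 14 = 74956 mm.
6 intermediate landings contribute 6 × 1350 = 8100 mm.
Developed length = 74956 + 8100 = 83056 mm.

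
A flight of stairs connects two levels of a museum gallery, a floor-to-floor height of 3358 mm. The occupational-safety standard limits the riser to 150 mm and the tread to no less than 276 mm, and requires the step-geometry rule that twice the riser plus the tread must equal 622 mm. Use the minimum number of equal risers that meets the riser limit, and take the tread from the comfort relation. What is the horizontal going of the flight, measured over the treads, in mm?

7260 mm

⌈3358/150⌉ = 23 risers.
Each riser is 3358/23 = 146 mm (≤ 150 mm).
From 2R + T = 622: T = 622 − 292 = 330 mm.
Treads = 23 − 1 = 22; going = 22 × 330 = 7260 mm.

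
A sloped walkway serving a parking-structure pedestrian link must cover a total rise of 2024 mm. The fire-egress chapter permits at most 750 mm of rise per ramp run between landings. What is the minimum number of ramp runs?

⌈2024/750⌉ = 3 ramp runs.

3 runs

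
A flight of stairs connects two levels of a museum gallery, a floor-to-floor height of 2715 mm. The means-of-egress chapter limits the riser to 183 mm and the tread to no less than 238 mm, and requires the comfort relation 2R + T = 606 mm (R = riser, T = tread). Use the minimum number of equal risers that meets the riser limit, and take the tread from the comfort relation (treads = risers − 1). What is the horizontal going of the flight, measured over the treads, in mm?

3416 mm

⌈2715/183⌉ = 15 risers.
R = 2715 ÷ 15 = 181 mm.
From 2R + T = 606: T = 606 − 362 = 244 mm.
Treads = 15 − 1 = 14; going = 14 × 244 = 3416 mm.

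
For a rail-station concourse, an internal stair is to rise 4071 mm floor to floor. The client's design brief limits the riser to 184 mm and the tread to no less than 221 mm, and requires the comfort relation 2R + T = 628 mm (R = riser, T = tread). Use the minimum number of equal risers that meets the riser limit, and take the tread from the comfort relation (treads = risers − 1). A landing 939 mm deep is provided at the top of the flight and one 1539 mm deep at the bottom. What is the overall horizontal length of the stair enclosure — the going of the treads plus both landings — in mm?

8506 mm

4071 / 184 = 22.12, so 23 risers are needed.
R = 4071 ÷ 23 = 177 mm.
Tread T = 628 − 2 × 177 = 274 mm (≥ 221 mm).
23 risers give 22 treads; going = 22 × 274 = 6028 mm.
Add landings: 6028 + 939 + 1539 = 8506 mm.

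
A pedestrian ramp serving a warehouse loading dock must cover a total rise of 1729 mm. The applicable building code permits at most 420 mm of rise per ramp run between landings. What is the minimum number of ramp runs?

5 runs

1729 / 420 = 4.12, so 5 ramp runs are needed.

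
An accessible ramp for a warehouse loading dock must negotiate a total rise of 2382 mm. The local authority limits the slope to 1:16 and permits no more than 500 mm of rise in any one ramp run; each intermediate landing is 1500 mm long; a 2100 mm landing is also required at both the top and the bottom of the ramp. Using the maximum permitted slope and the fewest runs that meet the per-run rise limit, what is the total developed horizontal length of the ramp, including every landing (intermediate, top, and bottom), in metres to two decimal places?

⌈2382/500⌉ = 5 ramp runs. That means 4 intermediate landings.
Horizontal run for 2382 mm of rise at 1:16 is 2382 × 16 = 38112 mm.
Intermediate landings: 4 × 1500 = 6000 mm.
Top and bottom landings: 2 × 2100 = 4200 mm.
Total = 38112 + 6000 + 4200 = 48312 mm.
= 48.31 m.

48.31 m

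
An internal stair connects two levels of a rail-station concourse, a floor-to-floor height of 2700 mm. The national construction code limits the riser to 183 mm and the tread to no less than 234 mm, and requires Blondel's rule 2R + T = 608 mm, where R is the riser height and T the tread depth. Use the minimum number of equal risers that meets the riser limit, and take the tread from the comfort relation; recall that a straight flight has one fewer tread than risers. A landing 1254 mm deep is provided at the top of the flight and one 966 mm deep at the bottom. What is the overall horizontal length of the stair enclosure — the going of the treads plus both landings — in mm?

5692 mm

⌈2700/183⌉ = 15 risers.
Each riser is 2700/15 = 180 mm (≤ 183 mm).
From 2R + T = 608: T = 608 − 360 = 248 mm.
15 risers give 14 treads; going = 14 × 248 = 3472 mm.
Enclosure = 3472 + 1254 + 966 = 5692 mm.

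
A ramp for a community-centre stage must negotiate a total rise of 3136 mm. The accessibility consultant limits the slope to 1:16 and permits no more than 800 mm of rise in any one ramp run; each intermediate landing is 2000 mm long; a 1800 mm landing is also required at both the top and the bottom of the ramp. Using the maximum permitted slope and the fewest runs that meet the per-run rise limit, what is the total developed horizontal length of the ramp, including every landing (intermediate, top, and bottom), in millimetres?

59776 mm

At most 800 each: 3136/800 = 3.92, giving 4 ramp runs. That means 3 intermediate landings.
Ramp run (horizontal) at 1:16: 3136 × 16 = 50176 mm.
3 intermediate landings contribute 3 × 2000 = 6000 mm.
Top and bottom landings: 2 × 1800 = 3600 mm.
Total = 50176 + 6000 + 3600 = 59776 mm.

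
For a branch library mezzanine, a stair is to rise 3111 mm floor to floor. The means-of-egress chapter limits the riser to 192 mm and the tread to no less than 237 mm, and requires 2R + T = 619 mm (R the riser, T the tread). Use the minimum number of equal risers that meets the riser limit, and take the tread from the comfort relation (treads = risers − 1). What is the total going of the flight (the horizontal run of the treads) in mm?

4048 mm

⌈3111/192⌉ = 17 risers.
Riser R = 3111 / 17 = 183 mm, within the 192 mm limit.
From 2R + T = 619: T = 619 − 366 = 253 mm.
Treads = 17 − 1 = 16; going = 16 × 253 = 4048 mm.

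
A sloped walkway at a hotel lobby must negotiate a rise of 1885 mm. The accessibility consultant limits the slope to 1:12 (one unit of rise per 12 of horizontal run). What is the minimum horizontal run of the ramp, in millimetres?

Run = rise × 12 = 1885 × 12 = 22620 mm.

22620 mm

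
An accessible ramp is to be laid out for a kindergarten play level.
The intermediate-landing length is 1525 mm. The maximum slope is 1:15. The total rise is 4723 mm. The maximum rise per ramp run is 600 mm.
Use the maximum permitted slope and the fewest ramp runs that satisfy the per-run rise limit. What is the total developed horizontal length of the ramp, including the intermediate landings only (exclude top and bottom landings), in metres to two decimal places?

⌈4723/600⌉ = 8 ramp runs. That means 7 intermediate landings.
Ramp run (horizontal) at 1:15: 4723 × 15 = 70845 mm.
7 intermediate landings contribute 7 × 1525 = 10675 mm.
Developed length = 70845 + 10675 = 81520 mm.
= 81.52 m.

81.52 m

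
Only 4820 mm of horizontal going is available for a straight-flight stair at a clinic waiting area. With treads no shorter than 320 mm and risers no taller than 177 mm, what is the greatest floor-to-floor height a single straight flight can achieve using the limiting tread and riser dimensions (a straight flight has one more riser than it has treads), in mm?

2832 mm

Treads that fit: ⌊4820 / 320⌋ = 15.
Risers = treads + 1 = 16.
Maximum height = 16 × 177 = 2832 mm.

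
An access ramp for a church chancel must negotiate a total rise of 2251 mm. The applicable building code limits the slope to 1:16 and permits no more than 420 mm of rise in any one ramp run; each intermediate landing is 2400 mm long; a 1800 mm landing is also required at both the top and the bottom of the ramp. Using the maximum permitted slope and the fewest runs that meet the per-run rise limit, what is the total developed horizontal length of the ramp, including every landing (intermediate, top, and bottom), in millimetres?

2251 / 420 = 5.360 → round up to 6 ramp runs. That means 5 intermediate landings.
Ramp run (horizontal) at 1:16: 2251 × 16 = 36016 mm.
Intermediate landings: 5 × 2400 = 12000 mm.
Top and bottom landings: 2 × 1800 = 3600 mm.
Total = 36016 + 12000 + 3600 = 51616 mm.

51616 mm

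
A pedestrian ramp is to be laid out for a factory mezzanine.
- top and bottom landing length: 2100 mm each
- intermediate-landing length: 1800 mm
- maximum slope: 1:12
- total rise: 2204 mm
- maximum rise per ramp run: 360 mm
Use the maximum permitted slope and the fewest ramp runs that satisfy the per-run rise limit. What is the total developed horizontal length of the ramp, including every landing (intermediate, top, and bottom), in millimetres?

⌈2204/360⌉ = 7 ramp runs. That means 6 intermediate landings.
Horizontal run for 2204 mm of rise at 1:12 is 2204 × 12 = 26448 mm.
6 intermediate landings contribute 6 × 1800 = 10800 mm.
Top and bottom landings: 2 × 2100 = 4200 mm.
Total = 26448 + 10800 + 4200 = 41448 mm.

41448 mm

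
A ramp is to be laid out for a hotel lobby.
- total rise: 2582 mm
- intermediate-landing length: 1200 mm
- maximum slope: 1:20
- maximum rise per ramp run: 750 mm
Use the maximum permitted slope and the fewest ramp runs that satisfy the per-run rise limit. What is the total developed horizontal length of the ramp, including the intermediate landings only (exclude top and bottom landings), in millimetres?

55240 mm

⌈2582/750⌉ = 4 ramp runs. That means 3 intermediate landings.
Horizontal run for 2582 mm of rise at 1:20 is 2582 × 20 = 51640 mm.
3 intermediate landings contribute 3 × 1200 = 3600 mm.
Developed length = 51640 + 3600 = 55240 mm.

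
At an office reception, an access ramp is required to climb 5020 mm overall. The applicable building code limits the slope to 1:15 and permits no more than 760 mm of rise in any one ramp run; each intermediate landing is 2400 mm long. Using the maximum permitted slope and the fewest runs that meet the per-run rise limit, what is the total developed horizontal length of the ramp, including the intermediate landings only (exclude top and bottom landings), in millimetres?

5020 / 760 = 6.61, so 7 ramp runs are needed. That means 6 intermediate landings.
Ramp run (horizontal) at 1:15: 5020 × 15 = 75300 mm.
6 intermediate landings contribute 6 × 2400 = 14400 mm.
Total developed length = 75300 + 14400 = 89700 mm.

89700 mm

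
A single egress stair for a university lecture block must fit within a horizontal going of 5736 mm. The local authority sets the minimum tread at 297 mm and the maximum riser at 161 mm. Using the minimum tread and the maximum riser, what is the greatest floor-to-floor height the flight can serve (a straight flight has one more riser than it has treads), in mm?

3220 mm

5736 / 297 = 19.31, so 19 treads fit.
Risers = treads + 1 = 20.
Maximum height = 20 × 161 = 3220 mm.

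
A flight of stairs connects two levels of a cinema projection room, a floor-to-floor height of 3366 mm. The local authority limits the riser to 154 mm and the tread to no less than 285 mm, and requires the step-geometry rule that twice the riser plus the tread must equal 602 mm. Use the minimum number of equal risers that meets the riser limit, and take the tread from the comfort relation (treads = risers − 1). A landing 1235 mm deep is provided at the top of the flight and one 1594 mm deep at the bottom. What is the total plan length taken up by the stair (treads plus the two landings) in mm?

3366 / 154 = 21.857 → round up to 22 risers.
Each riser is 3366/22 = 153 mm (≤ 154 mm).
Tread T = 602 − 2 × 153 = 296 mm (≥ 285 mm).
Going = (22 − 1) × 296 = 6216 mm.
Enclosure = 6216 + 1235 + 1594 = 9045 mm.

9045 mm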